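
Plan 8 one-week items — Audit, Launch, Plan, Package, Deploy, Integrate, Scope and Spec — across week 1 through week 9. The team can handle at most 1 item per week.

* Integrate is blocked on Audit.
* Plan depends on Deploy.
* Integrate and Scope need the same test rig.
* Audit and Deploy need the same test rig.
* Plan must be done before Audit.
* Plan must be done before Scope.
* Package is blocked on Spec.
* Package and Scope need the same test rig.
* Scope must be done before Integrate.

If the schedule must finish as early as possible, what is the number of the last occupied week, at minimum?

8

The precedence chain requires at least 4 distinct weeks.
With at most 1 per week and 8 work items, at least 8 weeks are needed.
8 works (last occupied week: week 8): for example Launch -> week 8, Plan -> week 2, Integrate -> week 5, Audit -> week 3, Spec -> week 6, Scope -> week 4, Package -> week 7, Deploy -> week 1.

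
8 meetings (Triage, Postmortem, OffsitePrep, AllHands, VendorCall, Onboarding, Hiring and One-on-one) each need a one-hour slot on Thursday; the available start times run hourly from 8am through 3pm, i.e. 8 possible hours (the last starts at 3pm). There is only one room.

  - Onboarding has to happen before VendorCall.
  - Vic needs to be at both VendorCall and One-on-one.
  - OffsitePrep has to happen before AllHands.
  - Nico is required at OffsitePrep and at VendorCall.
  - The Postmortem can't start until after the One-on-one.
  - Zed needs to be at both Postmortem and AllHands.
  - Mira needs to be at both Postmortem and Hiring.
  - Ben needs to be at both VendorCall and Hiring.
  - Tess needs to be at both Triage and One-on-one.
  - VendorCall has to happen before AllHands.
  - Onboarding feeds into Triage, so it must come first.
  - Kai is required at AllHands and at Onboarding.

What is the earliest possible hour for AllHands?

Precedence pushes AllHands to at least 10am.
AllHands at 11am is achievable: AllHands in 11am; Triage in 12pm; OffsitePrep in 10am; Onboarding in 8am; VendorCall in 9am; One-on-one in 1pm; Hiring in 3pm; Postmortem in 2pm.
Nothing earlier works — the conflict and capacity constraints rule out every hour before 11am.

11am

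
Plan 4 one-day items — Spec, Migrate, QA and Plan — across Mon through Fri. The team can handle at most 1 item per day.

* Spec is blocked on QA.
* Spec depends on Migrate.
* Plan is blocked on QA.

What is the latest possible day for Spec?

Fri

Precedence pushes Spec to at least Tue.
Spec at Fri is achievable: Migrate=Tue, Plan=Wed, Spec=Fri, QA=Mon.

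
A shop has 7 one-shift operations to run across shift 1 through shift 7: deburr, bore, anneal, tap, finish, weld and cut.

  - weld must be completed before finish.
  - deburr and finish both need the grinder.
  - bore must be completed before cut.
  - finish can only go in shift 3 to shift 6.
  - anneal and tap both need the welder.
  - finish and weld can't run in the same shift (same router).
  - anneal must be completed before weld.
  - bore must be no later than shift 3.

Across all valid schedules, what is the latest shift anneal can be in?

shift 4

Downstream work caps anneal at shift 4.
anneal at shift 4 is achievable: finish in shift 6, deburr in shift 1, anneal in shift 4, bore in shift 1, tap in shift 1, cut in shift 2, weld in shift 5.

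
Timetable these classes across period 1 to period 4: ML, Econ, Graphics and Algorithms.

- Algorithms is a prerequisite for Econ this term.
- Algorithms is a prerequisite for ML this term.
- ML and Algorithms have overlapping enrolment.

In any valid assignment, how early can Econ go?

Precedence pushes Econ to at least period 2.
Econ at period 2 is achievable: Graphics -> period 1; ML -> period 2; Algorithms -> period 1; Econ -> period 2.

period 2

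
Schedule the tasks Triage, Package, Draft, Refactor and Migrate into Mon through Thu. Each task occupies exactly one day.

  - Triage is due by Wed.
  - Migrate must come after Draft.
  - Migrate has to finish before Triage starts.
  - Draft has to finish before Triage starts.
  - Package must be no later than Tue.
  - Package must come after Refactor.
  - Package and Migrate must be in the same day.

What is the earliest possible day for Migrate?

Precedence pushes Migrate to at least Tue; downstream work caps Migrate at Tue.
Migrate at Tue is achievable: Migrate in Tue; Triage in Wed; Refactor in Mon; Package in Tue; Draft in Mon.

Tue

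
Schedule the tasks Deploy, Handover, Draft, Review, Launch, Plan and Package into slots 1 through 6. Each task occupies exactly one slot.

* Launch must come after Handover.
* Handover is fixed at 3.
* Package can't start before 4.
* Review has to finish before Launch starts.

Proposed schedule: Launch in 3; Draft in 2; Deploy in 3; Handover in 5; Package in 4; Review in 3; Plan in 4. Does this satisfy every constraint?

Package can't start before 4 — holds.
Launch must come after Handover — violated.
Handover is fixed at 3 — violated.
Review has to finish before Launch starts — violated.

Invalid. Launch must come after Handover.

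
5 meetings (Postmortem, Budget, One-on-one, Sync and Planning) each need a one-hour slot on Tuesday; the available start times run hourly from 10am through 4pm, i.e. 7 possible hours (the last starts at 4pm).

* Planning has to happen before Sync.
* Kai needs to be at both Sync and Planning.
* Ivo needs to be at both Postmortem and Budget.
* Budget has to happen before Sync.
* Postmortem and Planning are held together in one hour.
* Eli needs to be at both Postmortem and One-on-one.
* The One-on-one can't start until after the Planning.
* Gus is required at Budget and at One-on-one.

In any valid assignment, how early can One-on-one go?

Precedence pushes One-on-one to at least 11am.
One-on-one at 11am is achievable: Budget -> 12pm, Sync -> 1pm, One-on-one -> 11am, Postmortem -> 10am, Planning -> 10am.

11am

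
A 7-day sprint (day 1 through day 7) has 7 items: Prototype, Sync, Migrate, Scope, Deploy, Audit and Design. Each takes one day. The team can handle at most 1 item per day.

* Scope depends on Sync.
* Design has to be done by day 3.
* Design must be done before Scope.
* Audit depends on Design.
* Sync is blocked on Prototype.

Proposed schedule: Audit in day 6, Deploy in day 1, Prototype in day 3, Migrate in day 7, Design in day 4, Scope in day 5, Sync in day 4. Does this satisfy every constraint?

No — it violates: Design has to be done by day 3

Design must be done before Scope — holds.
Scope depends on Sync — holds.
Sync is blocked on Prototype — holds.
The team can handle at most 1 item per day — violated.
Design has to be done by day 3 — violated.
Audit depends on Design — holds.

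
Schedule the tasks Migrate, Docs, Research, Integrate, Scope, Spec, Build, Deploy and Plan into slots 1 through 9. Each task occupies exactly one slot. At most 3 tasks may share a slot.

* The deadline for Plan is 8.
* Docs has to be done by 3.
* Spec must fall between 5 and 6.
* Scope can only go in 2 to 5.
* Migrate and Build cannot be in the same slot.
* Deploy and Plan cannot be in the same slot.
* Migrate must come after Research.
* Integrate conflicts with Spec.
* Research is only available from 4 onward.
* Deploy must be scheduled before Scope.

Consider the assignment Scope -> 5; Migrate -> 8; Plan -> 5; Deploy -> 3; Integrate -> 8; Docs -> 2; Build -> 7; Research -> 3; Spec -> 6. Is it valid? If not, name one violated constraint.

Invalid. Research is only available from 4 onward.

Migrate and Build cannot be in the same slot — holds.
Deploy and Plan cannot be in the same slot — holds.
Integrate conflicts with Spec — holds.
The deadline for Plan is 8 — holds.
Deploy must be scheduled before Scope — holds.
Spec must fall between 5 and 6 — holds.
At most 3 tasks may share a slot — holds.
Scope can only go in 2 to 5 — holds.
Research is only available from 4 onward — violated.
Docs has to be done by 3 — holds.
Migrate must come after Research — holds.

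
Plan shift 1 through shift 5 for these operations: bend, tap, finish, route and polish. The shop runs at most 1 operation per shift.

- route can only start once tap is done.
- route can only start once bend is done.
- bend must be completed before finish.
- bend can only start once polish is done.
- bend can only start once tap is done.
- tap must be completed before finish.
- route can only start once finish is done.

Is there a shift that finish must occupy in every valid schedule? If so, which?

Precedence pushes finish to at least shift 3; downstream work caps finish at shift 4.
So finish is pinned to shift 4.

shift 4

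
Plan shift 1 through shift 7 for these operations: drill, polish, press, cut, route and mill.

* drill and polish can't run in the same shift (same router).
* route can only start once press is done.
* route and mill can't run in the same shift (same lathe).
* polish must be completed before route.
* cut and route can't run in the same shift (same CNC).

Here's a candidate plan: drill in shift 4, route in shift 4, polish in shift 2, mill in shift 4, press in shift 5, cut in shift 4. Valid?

cut and route can't run in the same shift (same CNC) — violated.
polish must be completed before route — holds.
route and mill can't run in the same shift (same lathe) — violated.
route can only start once press is done — violated.
drill and polish can't run in the same shift (same router) — holds.

No. route can only start once press is done is not satisfied.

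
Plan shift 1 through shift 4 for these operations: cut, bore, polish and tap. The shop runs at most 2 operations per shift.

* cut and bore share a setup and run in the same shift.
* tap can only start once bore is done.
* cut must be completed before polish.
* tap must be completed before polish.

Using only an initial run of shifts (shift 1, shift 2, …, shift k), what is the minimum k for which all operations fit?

The precedence chain requires at least 3 distinct shifts.
With at most 2 per shift and 4 operations, at least 2 shifts are needed.
3 works (last occupied shift: shift 3): for example cut=shift 1, bore=shift 1, tap=shift 2, polish=shift 3.

3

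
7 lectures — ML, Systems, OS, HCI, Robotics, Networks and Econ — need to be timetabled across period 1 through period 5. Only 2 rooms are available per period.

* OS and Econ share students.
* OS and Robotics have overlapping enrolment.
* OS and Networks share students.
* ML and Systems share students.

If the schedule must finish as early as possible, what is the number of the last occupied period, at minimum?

period 4

With at most 2 per period and 7 lectures, at least 4 periods are needed.
4 works (last occupied period: period 4): for example OS -> period 1, Econ -> period 4, Systems -> period 2, Robotics -> period 3, ML -> period 1, Networks -> period 3, HCI -> period 2.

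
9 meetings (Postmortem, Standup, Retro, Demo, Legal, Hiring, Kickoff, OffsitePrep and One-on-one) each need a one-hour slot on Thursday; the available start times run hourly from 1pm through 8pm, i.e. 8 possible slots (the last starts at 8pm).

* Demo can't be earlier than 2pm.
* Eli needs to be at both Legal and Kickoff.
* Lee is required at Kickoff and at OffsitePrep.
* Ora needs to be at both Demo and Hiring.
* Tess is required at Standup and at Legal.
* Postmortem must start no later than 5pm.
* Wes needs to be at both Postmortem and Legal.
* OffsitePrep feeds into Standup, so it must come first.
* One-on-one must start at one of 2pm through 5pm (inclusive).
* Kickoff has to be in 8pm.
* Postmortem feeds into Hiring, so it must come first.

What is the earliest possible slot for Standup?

2pm

Precedence pushes Standup to at least 2pm.
Standup at 2pm is achievable: Hiring=3pm, Legal=3pm, Kickoff=8pm, Demo=2pm, Standup=2pm, One-on-one=2pm, Retro=1pm, Postmortem=1pm, OffsitePrep=1pm.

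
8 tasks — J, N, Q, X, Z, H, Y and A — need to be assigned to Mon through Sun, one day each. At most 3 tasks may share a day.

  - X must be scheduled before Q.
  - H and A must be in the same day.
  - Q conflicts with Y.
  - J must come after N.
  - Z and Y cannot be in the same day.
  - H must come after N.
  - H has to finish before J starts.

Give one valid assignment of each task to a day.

Z -> Mon, Y -> Wed, Q -> Tue, X -> Mon, H -> Tue, N -> Mon, A -> Tue, J -> Wed

Checking: N(Mon) before H(Tue); X(Mon) before Q(Tue); N(Mon) before J(Wed); H(Tue) before J(Wed); Z(Mon) != Y(Wed); Q(Tue) != Y(Wed); H = A = Tue; max 3 per day (cap 3).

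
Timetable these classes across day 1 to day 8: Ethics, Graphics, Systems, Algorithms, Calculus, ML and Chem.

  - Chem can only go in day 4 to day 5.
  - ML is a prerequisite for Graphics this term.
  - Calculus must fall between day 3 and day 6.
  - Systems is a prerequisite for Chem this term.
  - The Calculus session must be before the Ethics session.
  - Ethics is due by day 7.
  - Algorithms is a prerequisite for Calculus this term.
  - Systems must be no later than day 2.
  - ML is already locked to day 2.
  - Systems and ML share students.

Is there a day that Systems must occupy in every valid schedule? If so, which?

day 1

Systems's window is day 1–day 2.
ML is fixed at day 2, and Systems can't share a day with ML.
So Systems must be day 1.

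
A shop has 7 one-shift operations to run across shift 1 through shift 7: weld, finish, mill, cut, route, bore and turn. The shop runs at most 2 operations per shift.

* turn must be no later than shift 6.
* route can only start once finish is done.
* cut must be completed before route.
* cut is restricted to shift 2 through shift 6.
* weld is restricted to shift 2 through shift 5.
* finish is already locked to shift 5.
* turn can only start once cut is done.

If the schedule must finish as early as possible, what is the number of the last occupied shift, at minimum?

The precedence chain requires at least 2 distinct shifts.
With at most 2 per shift and 7 operations, at least 4 shifts are needed.
Propagating the time windows through the other constraints, route can't land before shift 6, so the schedule must run through at least shift 6.
6 works (last occupied shift: shift 6): for example cut in shift 2, route in shift 6, bore in shift 1, weld in shift 2, mill in shift 1, finish in shift 5, turn in shift 3.

6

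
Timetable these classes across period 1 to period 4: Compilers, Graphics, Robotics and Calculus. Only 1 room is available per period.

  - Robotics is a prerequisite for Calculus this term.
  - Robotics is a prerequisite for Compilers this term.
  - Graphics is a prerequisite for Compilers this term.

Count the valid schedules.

5

Splitting on Compilers: it can be period 3 (2), period 4 (3). Listing each branch's schedules as (Graphics, Robotics, Calculus) by period number:
Compilers=period 3: (1,2,4) (2,1,4) — 2.
Compilers=period 4: (1,2,3) (2,1,3) (3,1,2) — 3.
Summing: 2 + 3 = 5.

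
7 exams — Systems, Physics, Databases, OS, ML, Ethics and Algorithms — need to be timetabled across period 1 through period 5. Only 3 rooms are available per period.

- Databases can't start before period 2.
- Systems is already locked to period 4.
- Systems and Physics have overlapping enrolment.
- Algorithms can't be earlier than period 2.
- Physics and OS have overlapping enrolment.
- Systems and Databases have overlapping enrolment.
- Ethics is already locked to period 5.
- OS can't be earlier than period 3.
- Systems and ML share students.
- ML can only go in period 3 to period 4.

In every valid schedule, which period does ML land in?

ML's window is period 3–period 4.
Systems is fixed at period 4, and ML can't share a period with Systems.
So ML must be period 3.

period 3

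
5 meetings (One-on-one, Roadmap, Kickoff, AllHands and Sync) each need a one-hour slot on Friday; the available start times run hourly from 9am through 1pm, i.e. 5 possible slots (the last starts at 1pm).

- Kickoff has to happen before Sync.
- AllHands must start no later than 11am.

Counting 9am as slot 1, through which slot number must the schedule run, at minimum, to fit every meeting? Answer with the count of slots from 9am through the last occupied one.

2

The precedence chain requires at least 2 distinct slots.
2 works (last occupied slot: 10am): for example One-on-one in 9am; Roadmap in 9am; Sync in 10am; Kickoff in 9am; AllHands in 9am.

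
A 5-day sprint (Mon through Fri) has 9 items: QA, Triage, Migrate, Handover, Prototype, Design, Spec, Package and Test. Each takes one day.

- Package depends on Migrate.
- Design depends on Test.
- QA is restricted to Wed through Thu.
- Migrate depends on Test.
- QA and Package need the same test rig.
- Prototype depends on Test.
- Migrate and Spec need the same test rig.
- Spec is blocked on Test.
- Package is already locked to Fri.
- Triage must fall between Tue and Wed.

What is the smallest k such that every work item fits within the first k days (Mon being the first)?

The precedence chain requires at least 3 distinct days.
Package can't be placed before Fri — that is day 5 counting from Mon — so the schedule must run through at least 5 days.
5 works (last occupied day: Fri): for example Package in Fri; Prototype in Tue; Test in Mon; Design in Tue; QA in Wed; Handover in Mon; Migrate in Tue; Triage in Tue; Spec in Wed.

5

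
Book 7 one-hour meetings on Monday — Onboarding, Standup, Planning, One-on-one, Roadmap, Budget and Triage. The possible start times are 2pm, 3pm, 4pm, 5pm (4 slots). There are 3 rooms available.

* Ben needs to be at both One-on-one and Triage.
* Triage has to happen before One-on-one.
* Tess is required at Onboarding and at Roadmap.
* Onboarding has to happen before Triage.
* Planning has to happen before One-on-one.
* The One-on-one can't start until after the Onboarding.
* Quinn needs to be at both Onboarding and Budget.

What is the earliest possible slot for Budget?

Budget at 2pm is achievable: Standup=2pm, Budget=2pm, Triage=4pm, Onboarding=3pm, Planning=2pm, Roadmap=4pm, One-on-one=5pm.

2pm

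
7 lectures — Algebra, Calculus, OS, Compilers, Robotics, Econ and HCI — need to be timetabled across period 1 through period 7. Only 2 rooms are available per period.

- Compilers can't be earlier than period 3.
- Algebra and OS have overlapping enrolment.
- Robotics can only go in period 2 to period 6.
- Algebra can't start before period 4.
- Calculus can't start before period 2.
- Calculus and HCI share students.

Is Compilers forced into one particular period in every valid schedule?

Compilers can be period 3 (e.g. Compilers=period 3; Algebra=period 4; Econ=period 1; HCI=period 3; Robotics=period 2; Calculus=period 2; OS=period 1) or period 4 (e.g. OS=period 1; Compilers=period 4; Robotics=period 2; Econ=period 1; HCI=period 3; Calculus=period 2; Algebra=period 4).

No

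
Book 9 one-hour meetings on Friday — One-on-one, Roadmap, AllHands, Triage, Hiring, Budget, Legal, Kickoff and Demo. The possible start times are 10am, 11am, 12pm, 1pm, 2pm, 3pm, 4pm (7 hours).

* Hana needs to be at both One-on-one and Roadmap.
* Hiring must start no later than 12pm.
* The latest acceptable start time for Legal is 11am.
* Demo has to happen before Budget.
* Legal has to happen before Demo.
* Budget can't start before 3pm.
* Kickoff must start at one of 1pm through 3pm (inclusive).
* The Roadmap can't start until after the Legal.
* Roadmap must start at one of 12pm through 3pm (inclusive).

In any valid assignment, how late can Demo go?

Precedence pushes Demo to at least 11am; downstream work caps Demo at 3pm.
Demo at 3pm is achievable: AllHands=10am; Kickoff=1pm; Hiring=10am; Triage=10am; Legal=10am; One-on-one=10am; Demo=3pm; Roadmap=12pm; Budget=4pm.

3pm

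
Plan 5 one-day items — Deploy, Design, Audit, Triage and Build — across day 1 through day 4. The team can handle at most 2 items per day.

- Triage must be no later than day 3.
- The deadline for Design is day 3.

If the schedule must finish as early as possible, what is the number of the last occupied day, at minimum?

day 3

With at most 2 per day and 5 tasks, at least 3 days are needed.
3 works (last occupied day: day 3): for example Build -> day 3; Design -> day 1; Audit -> day 2; Deploy -> day 1; Triage -> day 2.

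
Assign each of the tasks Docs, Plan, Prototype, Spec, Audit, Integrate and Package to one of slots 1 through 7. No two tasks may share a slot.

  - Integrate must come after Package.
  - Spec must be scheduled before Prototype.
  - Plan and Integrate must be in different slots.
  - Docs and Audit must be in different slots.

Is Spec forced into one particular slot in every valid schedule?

No

Spec can be 1 (e.g. Prototype -> 2, Docs -> 5, Audit -> 7, Integrate -> 4, Package -> 3, Spec -> 1, Plan -> 6) or 2 (e.g. Spec=2, Plan=6, Docs=5, Integrate=4, Prototype=3, Audit=7, Package=1).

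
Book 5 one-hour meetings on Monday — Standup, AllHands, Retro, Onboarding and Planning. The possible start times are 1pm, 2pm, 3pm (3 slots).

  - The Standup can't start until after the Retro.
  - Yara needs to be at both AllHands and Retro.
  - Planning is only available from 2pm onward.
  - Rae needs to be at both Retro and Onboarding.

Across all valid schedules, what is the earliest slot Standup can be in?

2pm

Precedence pushes Standup to at least 2pm.
Standup at 2pm is achievable: Onboarding -> 2pm; Retro -> 1pm; AllHands -> 2pm; Planning -> 2pm; Standup -> 2pm.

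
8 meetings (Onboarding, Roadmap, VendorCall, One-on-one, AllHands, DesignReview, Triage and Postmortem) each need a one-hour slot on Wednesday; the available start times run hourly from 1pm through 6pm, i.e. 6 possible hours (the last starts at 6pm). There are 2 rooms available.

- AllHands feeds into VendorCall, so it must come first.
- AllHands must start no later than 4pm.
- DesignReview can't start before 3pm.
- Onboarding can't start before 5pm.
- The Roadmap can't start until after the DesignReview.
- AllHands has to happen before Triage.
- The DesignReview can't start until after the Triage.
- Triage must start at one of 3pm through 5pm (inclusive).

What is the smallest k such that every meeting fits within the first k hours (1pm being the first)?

The precedence chain requires at least 4 distinct hours.
With at most 2 per hour and 8 meetings, at least 4 hours are needed.
Onboarding can't be placed before 5pm — that is hour 5 counting from 1pm — so the schedule must run through at least 5 hours.
5 works (last occupied hour: 5pm): for example AllHands -> 1pm, Onboarding -> 5pm, VendorCall -> 2pm, Postmortem -> 2pm, One-on-one -> 1pm, DesignReview -> 4pm, Triage -> 3pm, Roadmap -> 5pm.

5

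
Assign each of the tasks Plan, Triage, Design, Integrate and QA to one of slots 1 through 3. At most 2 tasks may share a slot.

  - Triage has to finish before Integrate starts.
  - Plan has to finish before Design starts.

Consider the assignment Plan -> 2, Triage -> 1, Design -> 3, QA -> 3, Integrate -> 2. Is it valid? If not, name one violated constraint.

Plan has to finish before Design starts — holds.
Triage has to finish before Integrate starts — holds.
At most 2 tasks may share a slot — holds.

Yes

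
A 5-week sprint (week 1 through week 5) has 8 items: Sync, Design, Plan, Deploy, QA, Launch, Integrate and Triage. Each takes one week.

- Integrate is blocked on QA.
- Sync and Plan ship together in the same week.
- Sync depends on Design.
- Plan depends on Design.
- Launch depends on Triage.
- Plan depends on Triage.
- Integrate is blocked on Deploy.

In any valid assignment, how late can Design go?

Downstream work caps Design at week 4.
Design at week 4 is achievable: Plan=week 5, Launch=week 2, Sync=week 5, QA=week 1, Triage=week 1, Integrate=week 2, Design=week 4, Deploy=week 1.

week 4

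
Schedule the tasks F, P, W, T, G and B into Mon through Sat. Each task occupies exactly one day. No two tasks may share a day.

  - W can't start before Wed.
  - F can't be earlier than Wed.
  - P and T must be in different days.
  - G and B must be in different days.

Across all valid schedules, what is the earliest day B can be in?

Mon

B at Mon is achievable: G in Sat, W in Thu, B in Mon, T in Fri, F in Wed, P in Tue.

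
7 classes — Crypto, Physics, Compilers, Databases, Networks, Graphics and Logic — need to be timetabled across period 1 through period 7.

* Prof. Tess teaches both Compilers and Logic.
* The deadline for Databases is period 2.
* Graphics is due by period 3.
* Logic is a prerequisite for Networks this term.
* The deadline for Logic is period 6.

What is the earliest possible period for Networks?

Precedence pushes Networks to at least period 2.
Networks at period 2 is achievable: Compilers -> period 2, Databases -> period 1, Graphics -> period 1, Physics -> period 1, Networks -> period 2, Logic -> period 1, Crypto -> period 1.

period 2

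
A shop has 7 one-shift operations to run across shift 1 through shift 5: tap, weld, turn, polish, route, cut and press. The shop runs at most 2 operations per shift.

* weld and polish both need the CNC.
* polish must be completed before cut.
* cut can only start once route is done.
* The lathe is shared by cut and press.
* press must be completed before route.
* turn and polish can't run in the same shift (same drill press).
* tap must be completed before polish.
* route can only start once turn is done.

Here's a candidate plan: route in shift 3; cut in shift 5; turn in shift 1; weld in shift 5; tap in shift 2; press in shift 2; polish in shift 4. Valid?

Yes, all constraints hold

tap must be completed before polish — holds.
The shop runs at most 2 operations per shift — holds.
route can only start once turn is done — holds.
The lathe is shared by cut and press — holds.
weld and polish both need the CNC — holds.
press must be completed before route — holds.
turn and polish can't run in the same shift (same drill press) — holds.
cut can only start once route is done — holds.
polish must be completed before cut — holds.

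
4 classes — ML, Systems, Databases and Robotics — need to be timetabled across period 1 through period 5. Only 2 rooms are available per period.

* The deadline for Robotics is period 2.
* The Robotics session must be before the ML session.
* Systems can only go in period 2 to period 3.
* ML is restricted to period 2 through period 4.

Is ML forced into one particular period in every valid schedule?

No

ML can be period 2 (e.g. Robotics -> period 1, ML -> period 2, Databases -> period 1, Systems -> period 2) or period 3 (e.g. Systems in period 2, Robotics in period 1, Databases in period 1, ML in period 3).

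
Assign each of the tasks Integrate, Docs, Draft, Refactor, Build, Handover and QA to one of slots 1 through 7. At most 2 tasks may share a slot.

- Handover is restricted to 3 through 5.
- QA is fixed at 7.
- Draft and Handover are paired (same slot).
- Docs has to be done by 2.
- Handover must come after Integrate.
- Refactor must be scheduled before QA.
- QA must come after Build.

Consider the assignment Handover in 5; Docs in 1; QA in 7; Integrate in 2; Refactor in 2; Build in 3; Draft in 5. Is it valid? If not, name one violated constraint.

QA must come after Build — holds.
At most 2 tasks may share a slot — holds.
Draft and Handover are paired (same slot) — holds.
Handover must come after Integrate — holds.
Handover is restricted to 3 through 5 — holds.
QA is fixed at 7 — holds.
Docs has to be done by 2 — holds.
Refactor must be scheduled before QA — holds.

Yes, all constraints hold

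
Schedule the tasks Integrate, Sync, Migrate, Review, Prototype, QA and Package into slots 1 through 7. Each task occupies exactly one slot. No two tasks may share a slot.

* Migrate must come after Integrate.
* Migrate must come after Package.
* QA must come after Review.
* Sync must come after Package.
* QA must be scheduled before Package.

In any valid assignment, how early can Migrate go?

5

Precedence pushes Migrate to at least 4.
Migrate at 5 is achievable: QA -> 2, Integrate -> 4, Sync -> 6, Package -> 3, Review -> 1, Prototype -> 7, Migrate -> 5.
Nothing earlier works — the capacity limit rule out every slot before 5.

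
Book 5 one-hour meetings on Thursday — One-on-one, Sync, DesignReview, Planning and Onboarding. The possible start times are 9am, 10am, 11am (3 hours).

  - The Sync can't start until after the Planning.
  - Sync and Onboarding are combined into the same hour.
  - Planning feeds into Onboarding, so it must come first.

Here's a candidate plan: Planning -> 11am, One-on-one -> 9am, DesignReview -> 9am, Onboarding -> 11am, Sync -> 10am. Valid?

No — it violates: The Sync can't start until after the Planning

Planning feeds into Onboarding, so it must come first — violated.
Sync and Onboarding are combined into the same hour — violated.
The Sync can't start until after the Planning — violated.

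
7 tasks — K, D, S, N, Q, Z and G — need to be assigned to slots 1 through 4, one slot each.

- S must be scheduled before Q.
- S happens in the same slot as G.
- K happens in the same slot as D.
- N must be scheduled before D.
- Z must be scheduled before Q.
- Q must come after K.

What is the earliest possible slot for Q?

3

Precedence pushes Q to at least 3.
Q at 3 is achievable: N in 1, S in 1, Q in 3, K in 2, G in 1, Z in 1, D in 2.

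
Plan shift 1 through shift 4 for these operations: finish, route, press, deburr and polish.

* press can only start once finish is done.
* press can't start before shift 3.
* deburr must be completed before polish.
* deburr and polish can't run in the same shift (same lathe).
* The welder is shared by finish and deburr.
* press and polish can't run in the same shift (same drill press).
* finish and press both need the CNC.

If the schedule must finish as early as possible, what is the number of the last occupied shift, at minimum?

shift 3

The precedence chain requires at least 2 distinct shifts.
press can't be placed before shift 3, so the schedule must run through at least shift 3.
3 works (last occupied shift: shift 3): for example route -> shift 1; polish -> shift 2; finish -> shift 2; deburr -> shift 1; press -> shift 3.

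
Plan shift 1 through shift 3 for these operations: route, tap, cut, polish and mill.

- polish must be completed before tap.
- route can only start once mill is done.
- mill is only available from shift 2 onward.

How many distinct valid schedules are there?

9

Splitting on tap: it can be shift 2 (3), shift 3 (6). Listing each branch's schedules as (route, cut, polish, mill) by shift number:
tap=shift 2: (3,1,1,2) (3,2,1,2) (3,3,1,2) — 3.
tap=shift 3: (3,1,1,2) (3,1,2,2) (3,2,1,2) (3,2,2,2) (3,3,1,2) (3,3,2,2) — 6.
Summing: 3 + 6 = 9.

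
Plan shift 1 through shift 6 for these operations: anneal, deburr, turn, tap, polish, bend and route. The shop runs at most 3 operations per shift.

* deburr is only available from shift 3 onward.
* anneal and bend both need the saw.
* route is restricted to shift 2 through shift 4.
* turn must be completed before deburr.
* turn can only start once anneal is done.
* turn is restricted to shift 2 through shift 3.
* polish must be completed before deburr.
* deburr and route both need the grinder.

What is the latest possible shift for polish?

Downstream work caps polish at shift 5.
polish at shift 5 is achievable: turn in shift 2, bend in shift 2, route in shift 2, deburr in shift 6, anneal in shift 1, polish in shift 5, tap in shift 1.

shift 5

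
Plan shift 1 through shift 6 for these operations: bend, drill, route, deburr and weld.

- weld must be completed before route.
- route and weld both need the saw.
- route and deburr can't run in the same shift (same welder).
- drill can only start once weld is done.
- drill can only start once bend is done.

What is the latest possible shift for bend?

Downstream work caps bend at shift 5.
bend at shift 5 is achievable: route -> shift 2; drill -> shift 6; weld -> shift 1; deburr -> shift 1; bend -> shift 5.

shift 5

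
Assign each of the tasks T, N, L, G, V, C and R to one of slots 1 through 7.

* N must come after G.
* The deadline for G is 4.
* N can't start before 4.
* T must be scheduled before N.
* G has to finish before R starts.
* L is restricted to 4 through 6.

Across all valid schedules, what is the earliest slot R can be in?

Precedence pushes R to at least 2.
R at 2 is achievable: V in 1, G in 1, R in 2, L in 4, T in 1, N in 4, C in 1.

2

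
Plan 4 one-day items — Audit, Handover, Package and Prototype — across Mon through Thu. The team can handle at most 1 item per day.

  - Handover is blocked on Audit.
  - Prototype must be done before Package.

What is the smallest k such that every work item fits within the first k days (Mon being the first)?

The precedence chain requires at least 2 distinct days.
With at most 1 per day and 4 work items, at least 4 days are needed.
4 works (last occupied day: Thu): for example Audit -> Mon; Package -> Thu; Handover -> Tue; Prototype -> Wed.

4 days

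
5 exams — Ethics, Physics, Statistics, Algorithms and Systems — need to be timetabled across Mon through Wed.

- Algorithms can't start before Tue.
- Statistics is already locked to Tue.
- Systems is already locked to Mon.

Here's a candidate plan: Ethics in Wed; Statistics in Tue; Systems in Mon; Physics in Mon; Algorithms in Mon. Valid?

Invalid. Algorithms can't start before Tue.

Statistics is already locked to Tue — holds.
Algorithms can't start before Tue — violated.
Systems is already locked to Mon — holds.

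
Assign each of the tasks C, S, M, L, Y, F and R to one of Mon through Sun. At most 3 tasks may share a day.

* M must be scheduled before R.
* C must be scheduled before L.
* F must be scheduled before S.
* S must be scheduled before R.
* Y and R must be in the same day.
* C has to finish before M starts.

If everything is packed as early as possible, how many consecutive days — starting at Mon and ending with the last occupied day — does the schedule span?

The precedence chain requires at least 3 distinct days.
With at most 3 per day and 7 tasks, at least 3 days are needed.
3 works (last occupied day: Wed): for example Y=Wed, C=Mon, R=Wed, L=Tue, M=Tue, S=Tue, F=Mon.

3 days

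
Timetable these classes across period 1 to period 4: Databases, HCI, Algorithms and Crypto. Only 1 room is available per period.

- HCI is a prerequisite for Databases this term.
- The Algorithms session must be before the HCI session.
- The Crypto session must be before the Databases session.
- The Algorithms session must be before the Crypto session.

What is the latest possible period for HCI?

Precedence pushes HCI to at least period 2; downstream work caps HCI at period 3.
HCI at period 3 is achievable: Algorithms -> period 1, HCI -> period 3, Databases -> period 4, Crypto -> period 2.

period 3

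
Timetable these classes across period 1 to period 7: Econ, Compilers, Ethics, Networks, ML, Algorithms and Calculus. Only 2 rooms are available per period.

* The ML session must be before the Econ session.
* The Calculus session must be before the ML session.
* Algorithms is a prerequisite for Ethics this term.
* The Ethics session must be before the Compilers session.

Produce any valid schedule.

Econ in period 3; Compilers in period 3; Networks in period 4; Algorithms in period 1; ML in period 2; Ethics in period 2; Calculus in period 1

Checking: Ethics(period 2) before Compilers(period 3); Algorithms(period 1) before Ethics(period 2); Calculus(period 1) before ML(period 2); ML(period 2) before Econ(period 3); max 2 per period (cap 2).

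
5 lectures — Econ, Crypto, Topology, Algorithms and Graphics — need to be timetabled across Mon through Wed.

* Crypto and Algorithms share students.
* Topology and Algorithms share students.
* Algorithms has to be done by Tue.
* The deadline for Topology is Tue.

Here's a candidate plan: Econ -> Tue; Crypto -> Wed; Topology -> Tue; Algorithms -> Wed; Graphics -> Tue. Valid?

No — it violates: Crypto and Algorithms share students

Algorithms has to be done by Tue — violated.
The deadline for Topology is Tue — holds.
Topology and Algorithms share students — holds.
Crypto and Algorithms share students — violated.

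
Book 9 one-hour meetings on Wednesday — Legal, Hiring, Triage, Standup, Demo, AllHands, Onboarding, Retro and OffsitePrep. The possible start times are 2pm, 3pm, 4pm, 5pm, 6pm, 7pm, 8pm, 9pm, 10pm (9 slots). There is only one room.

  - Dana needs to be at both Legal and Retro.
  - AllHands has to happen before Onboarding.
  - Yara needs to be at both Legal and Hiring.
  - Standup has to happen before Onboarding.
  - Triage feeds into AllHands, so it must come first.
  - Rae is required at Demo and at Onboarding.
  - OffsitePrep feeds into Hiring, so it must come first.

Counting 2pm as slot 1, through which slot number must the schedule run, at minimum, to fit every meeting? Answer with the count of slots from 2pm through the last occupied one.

9

The precedence chain requires at least 3 distinct slots.
With at most 1 per slot and 9 meetings, at least 9 slots are needed.
9 works (last occupied slot: 10pm): for example Retro in 10pm; Hiring in 7pm; AllHands in 3pm; OffsitePrep in 6pm; Demo in 9pm; Onboarding in 5pm; Legal in 8pm; Standup in 4pm; Triage in 2pm.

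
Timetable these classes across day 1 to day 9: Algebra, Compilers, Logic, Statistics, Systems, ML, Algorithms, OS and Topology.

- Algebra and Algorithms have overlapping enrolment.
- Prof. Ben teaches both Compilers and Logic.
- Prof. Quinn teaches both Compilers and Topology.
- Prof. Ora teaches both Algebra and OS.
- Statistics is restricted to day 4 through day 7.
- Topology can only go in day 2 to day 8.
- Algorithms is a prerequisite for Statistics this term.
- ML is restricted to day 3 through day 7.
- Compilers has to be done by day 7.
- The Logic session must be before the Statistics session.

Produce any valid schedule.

Statistics -> day 4, Compilers -> day 1, OS -> day 1, Systems -> day 1, Logic -> day 2, Algorithms -> day 1, Algebra -> day 2, ML -> day 3, Topology -> day 2

Checking: Logic(day 2) before Statistics(day 4); Algorithms(day 1) before Statistics(day 4); Compilers(day 1) != Logic(day 2); Algebra(day 2) != OS(day 1); Compilers(day 1) != Topology(day 2); Algebra(day 2) != Algorithms(day 1); Topology=day 2 in [day 2,day 8]; Compilers=day 1 in [day 1,day 7]; ML=day 3 in [day 3,day 7]; Statistics=day 4 in [day 4,day 7].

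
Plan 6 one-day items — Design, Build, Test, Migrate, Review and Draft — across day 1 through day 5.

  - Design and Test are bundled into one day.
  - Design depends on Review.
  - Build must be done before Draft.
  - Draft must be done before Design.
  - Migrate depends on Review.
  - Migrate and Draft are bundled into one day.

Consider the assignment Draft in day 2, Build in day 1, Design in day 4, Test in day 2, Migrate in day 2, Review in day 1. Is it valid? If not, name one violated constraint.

Invalid. Design and Test are bundled into one day.

Migrate and Draft are bundled into one day — holds.
Migrate depends on Review — holds.
Draft must be done before Design — holds.
Design and Test are bundled into one day — violated.
Design depends on Review — holds.
Build must be done before Draft — holds.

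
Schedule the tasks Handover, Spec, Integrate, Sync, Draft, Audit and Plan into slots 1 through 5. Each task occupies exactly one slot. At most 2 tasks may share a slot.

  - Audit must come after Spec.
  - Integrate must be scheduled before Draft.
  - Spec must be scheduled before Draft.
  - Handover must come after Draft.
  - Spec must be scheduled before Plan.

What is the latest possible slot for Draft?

Precedence pushes Draft to at least 2; downstream work caps Draft at 4.
Draft at 4 is achievable: Handover in 5, Sync in 3, Integrate in 1, Audit in 2, Plan in 2, Spec in 1, Draft in 4.

4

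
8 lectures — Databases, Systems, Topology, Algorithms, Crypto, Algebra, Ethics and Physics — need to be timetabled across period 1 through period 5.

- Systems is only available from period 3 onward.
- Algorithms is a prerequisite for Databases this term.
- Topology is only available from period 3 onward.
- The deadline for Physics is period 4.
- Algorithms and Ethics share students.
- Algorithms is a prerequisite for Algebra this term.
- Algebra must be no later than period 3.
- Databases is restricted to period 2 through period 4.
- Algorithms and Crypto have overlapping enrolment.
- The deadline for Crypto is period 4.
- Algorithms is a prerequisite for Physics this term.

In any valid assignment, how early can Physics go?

period 2

Precedence pushes Physics to at least period 2; Physics's own window allows nothing later than period 4.
Physics at period 2 is achievable: Physics in period 2; Databases in period 2; Algorithms in period 1; Ethics in period 2; Systems in period 3; Algebra in period 2; Crypto in period 2; Topology in period 3.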